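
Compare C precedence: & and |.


'&' is bitwise AND (level 5); '|' is bitwise OR (level 3)
Higher level binds tighter
'&' has higher precedence than '|'


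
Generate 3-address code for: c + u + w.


Break into single-operator statements:
t1 = c + u
t2 = t1 + w


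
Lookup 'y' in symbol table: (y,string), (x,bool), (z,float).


Lookup 'y' → type string


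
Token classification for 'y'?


Pattern: letter/underscore followed by alphanumerics, not a keyword
Type: IDENTIFIER


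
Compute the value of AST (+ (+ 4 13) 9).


Evaluate inner: (+ 4 13) = 17
Evaluate root: (+ 17 9) = 26
Result: 26


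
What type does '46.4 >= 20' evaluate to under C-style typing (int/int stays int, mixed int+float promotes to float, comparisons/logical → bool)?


Operand types: float >= int
Rule: comparison yields bool
Result type: bool


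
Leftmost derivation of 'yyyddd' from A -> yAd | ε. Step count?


Derivation: A => yAd => yyAdd => yyyAddd => yyyddd
Steps: 4


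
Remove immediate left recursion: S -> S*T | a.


Left-recursive alternatives: S*T; non-recursive: a
Introduce S': S -> aS', S' -> *TS' | ε


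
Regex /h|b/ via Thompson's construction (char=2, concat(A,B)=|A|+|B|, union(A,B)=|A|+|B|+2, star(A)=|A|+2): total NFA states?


Syntax tree has 2 char leaf(s), 1 union(s), 0 star(s)
chars contribute 2×2 = 4; each union adds +2; each star adds +2
Total: 4 + 2 + 0 = 6 states


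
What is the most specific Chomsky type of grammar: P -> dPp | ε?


Single nonterminal LHS, but d^n p^n is not regular
Classification: Type 2 (Context-Free)


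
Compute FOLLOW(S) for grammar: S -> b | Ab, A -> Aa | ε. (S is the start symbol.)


$ ∈ FOLLOW(S). For each A -> αBβ: add FIRST(β)\{ε} to FOLLOW(B); if β nullable, add FOLLOW(A).
FOLLOW(S) = {$}


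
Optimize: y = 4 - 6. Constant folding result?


4 - 6 = -2 at compile time
Optimized: y = -2


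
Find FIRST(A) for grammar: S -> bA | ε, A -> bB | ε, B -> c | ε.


Per alternative of A: FIRST(bB) = {b}; FIRST(ε) = {ε}
FIRST(A) = {b, ε}


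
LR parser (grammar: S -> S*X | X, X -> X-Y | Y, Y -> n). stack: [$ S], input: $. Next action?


start symbol S on stack, input exhausted
Action: accept


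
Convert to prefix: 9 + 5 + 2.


left-to-right (same/higher precedence on left): tree is (+ (+ 9 5) 2)
Prefix: + + 9 5 2


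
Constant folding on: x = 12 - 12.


12 - 12 = 0 at compile time
Optimized: x = 0


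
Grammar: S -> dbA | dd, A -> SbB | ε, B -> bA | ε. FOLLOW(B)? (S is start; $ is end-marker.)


$ ∈ FOLLOW(S). For each A -> αBβ: add FIRST(β)\{ε} to FOLLOW(B); if β nullable, add FOLLOW(A).
FOLLOW(B) = {$, b}


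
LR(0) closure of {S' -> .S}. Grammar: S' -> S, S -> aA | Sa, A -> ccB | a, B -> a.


Start: S' -> .S
For each item with dot before a nonterminal B, add B -> .γ for every B-production
Closure: [S' -> .S, S -> .aA, S -> .Sa]


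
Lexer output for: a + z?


Scan left to right, longest-match per lexeme
Tokens: ID(a), OP(+), ID(z)


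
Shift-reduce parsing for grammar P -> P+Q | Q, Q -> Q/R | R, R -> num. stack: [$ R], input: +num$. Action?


'R' (not preceded by Q/) is the handle for Q -> R
Action: reduce (Q -> R)


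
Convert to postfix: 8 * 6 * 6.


Left to right (same or higher precedence on left)
Postfix: 8 6 * 6 *


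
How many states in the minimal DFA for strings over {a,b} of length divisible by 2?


Track length mod 2: states 0..1, accept at 0
Minimal DFA: 2 states


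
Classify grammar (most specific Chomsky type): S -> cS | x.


Right-linear: every RHS is a terminal or a terminal followed by one nonterminal
Classification: Type 3 (Regular)


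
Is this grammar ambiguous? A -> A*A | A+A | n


'n*n+n' has two parse trees (no precedence encoded between * and +)
Ambiguous


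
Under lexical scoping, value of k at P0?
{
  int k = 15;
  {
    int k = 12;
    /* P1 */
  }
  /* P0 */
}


k declared in the same block as P0
k = 15


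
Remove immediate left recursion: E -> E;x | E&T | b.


Left-recursive alternatives: E;x, E&T; non-recursive: b
Introduce E': E -> bE', E' -> ;xE' | &TE' | ε


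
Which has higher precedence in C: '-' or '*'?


'*' is multiplicative (level 10); '-' is additive (level 9)
Higher level binds tighter
'*' has higher precedence than '-'


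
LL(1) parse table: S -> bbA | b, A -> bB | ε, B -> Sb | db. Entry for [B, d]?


For [B, d]: 'd' ∈ FIRST(db)
Entry: B -> db


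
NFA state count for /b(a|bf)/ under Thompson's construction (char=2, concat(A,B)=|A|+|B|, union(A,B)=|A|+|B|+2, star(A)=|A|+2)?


Syntax tree has 4 char leaf(s), 1 union(s), 0 star(s)
chars contribute 4×2 = 8; each union adds +2; each star adds +2
Total: 8 + 2 + 0 = 10 states


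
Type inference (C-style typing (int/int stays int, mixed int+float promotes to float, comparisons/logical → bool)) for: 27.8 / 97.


Operand types: float / int
Rule: mixed int/float promotes to float; int/int stays int
Result type: float


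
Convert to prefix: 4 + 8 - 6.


left-to-right (same/higher precedence on left): tree is (- (+ 4 8) 6)
Prefix: - + 4 8 6


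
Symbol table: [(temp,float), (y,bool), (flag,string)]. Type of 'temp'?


Lookup 'temp' → type float


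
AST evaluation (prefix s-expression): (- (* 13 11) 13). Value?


Evaluate inner: (* 13 11) = 143
Evaluate root: (- 143 13) = 130
Result: 130


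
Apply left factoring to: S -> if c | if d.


Common prefix: 'if'
Factored: S -> if S', S' -> c | d


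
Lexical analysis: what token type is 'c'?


Pattern: letter/underscore followed by alphanumerics, not a keyword
Type: IDENTIFIER


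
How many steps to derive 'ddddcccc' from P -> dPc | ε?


Derivation: P => dPc => ddPcc => dddPccc => ddddPcccc => ddddcccc
Steps: 5


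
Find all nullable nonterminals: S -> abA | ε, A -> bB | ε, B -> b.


A nonterminal is nullable iff some alternative derives ε (directly, or every symbol in it is nullable)
Nullable: {A, S}


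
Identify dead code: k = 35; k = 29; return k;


first assignment to k is overwritten before any read
Dead: 'k = 35'


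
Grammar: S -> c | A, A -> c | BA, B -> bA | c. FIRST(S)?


Per alternative of S: FIRST(c) = {c}; FIRST(A) = {b, c}
FIRST(S) = {b, c}


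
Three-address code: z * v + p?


Break into single-operator statements:
t1 = z * v
t2 = t1 + p


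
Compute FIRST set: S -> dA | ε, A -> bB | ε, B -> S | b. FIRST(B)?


Per alternative of B: FIRST(S) = {d, ε}; FIRST(b) = {b}
FIRST(B) = {b, d, ε}


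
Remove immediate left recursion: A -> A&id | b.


Left-recursive alternatives: A&id; non-recursive: b
Introduce A': A -> bA', A' -> &idA' | ε


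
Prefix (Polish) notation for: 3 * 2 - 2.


left-to-right (same/higher precedence on left): tree is (- (* 3 2) 2)
Prefix: - * 3 2 2


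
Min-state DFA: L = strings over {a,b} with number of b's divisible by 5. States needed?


Track (count of b) mod 5: states 0..4, accept at 0
Minimal DFA: 5 states


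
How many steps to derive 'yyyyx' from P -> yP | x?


Derivation: P => yP => yyP => yyyP => yyyyP => yyyyx
Steps: 5


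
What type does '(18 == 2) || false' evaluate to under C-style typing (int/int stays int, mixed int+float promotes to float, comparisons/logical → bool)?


Operand types: bool || bool
Rule: logical operators take bool operands and yield bool
Result type: bool


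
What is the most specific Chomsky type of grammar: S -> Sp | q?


Left-linear: every RHS is a terminal or one nonterminal followed by a terminal
Classification: Type 3 (Regular)


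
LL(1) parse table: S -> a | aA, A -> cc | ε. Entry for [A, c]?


For [A, c]: 'c' ∈ FIRST(cc)
Entry: A -> cc


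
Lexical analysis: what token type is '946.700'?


Pattern: digits with a decimal point
Type: FLOAT_LITERAL


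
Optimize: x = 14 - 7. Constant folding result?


14 - 7 = 7 at compile time
Optimized: x = 7


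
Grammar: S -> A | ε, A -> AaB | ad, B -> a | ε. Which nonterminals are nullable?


A nonterminal is nullable iff some alternative derives ε (directly, or every symbol in it is nullable)
Nullable: {B, S}


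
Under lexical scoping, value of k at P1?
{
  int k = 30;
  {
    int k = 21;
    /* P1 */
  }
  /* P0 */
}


k declared in the same block as P1
k = 21


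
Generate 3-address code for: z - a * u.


Break into single-operator statements:
t1 = a * u
t2 = z - t1


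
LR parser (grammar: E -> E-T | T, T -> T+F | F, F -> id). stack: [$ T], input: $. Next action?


lookahead ∉ {+} so T won't extend; reduce E -> T
Action: reduce (E -> T)


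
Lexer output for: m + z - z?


Scan left to right, longest-match per lexeme
Tokens: ID(m), OP(+), ID(z), OP(-), ID(z)


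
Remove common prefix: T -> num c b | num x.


Common prefix: 'num'
Factored: T -> num T', T' -> c b | x


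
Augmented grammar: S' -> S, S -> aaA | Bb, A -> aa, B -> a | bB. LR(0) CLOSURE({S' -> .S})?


Start: S' -> .S
For each item with dot before a nonterminal B, add B -> .γ for every B-production
Closure: [S' -> .S, S -> .aaA, S -> .Bb, B -> .a, B -> .bB]


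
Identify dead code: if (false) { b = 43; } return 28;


condition is constant false, so the whole block is unreachable
Dead: 'if (false) { b = 43; }'


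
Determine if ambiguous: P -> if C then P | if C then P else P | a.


dangling else: 'if C then if C then a else a' parses two ways
Ambiguous


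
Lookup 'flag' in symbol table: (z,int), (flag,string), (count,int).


Lookup 'flag' → type string


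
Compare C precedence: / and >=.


'/' is multiplicative (level 10); '>=' is relational (level 7)
Higher level binds tighter
'/' has higher precedence than '>='


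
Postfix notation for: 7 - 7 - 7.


Left to right (same or higher precedence on left)
Postfix: 7 7 - 7 -


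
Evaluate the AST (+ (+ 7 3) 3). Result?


Evaluate inner: (+ 7 3) = 10
Evaluate root: (+ 10 3) = 13
Result: 13


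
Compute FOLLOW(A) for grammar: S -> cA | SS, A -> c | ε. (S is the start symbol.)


$ ∈ FOLLOW(S). For each A -> αBβ: add FIRST(β)\{ε} to FOLLOW(B); if β nullable, add FOLLOW(A).
FOLLOW(A) = {$, c}


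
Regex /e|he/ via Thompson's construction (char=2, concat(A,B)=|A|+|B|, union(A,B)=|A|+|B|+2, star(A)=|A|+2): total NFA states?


Syntax tree has 3 char leaf(s), 1 union(s), 0 star(s)
chars contribute 3×2 = 6; each union adds +2; each star adds +2
Total: 6 + 2 + 0 = 8 states


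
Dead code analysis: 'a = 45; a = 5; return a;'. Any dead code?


first assignment to a is overwritten before any read
Dead: 'a = 45'


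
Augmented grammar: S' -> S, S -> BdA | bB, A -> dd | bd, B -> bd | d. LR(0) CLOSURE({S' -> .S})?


Start: S' -> .S
For each item with dot before a nonterminal B, add B -> .γ for every B-production
Closure: [S' -> .S, S -> .BdA, S -> .bB, B -> .bd, B -> .d]


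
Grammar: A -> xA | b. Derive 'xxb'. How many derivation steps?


Derivation: A => xA => xxA => xxb
Steps: 3


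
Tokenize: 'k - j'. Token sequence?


Scan left to right, longest-match per lexeme
Tokens: ID(k), OP(-), ID(j)


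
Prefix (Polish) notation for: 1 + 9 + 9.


left-to-right (same/higher precedence on left): tree is (+ (+ 1 9) 9)
Prefix: + + 1 9 9


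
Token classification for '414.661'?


Pattern: digits with a decimal point
Type: FLOAT_LITERAL


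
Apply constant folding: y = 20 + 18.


20 + 18 = 38 at compile time
Optimized: y = 38


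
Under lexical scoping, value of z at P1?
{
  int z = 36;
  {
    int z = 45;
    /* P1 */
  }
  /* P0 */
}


z declared in the same block as P1
z = 45


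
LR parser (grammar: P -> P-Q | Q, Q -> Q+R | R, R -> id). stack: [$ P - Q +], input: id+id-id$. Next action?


no handle; shift 'id'
Action: shift


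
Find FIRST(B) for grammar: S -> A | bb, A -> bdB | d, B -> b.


Per alternative of B: FIRST(b) = {b}
FIRST(B) = {b}


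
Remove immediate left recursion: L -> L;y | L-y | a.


Left-recursive alternatives: L;y, L-y; non-recursive: a
Introduce L': L -> aL', L' -> ;yL' | -yL' | ε


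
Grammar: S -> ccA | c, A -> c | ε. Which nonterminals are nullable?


A nonterminal is nullable iff some alternative derives ε (directly, or every symbol in it is nullable)
Nullable: {A}


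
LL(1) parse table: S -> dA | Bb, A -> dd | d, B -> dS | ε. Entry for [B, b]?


For [B, b]: ε is nullable and 'b' ∈ FOLLOW(B)
Entry: B -> ε


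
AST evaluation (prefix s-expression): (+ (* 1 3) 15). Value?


Evaluate inner: (* 1 3) = 3
Evaluate root: (+ 3 15) = 18
Result: 18


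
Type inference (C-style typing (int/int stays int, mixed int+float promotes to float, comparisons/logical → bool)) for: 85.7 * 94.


Operand types: float * int
Rule: mixed int/float promotes to float; int/int stays int
Result type: float


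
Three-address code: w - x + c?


Break into single-operator statements:
t1 = w - x
t2 = t1 + c


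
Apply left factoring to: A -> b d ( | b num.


Common prefix: 'b'
Factored: A -> b A', A' -> d ( | num


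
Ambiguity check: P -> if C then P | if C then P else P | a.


dangling else: 'if C then if C then a else a' parses two ways
Ambiguous


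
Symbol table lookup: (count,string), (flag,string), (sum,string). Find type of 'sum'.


Lookup 'sum' → type string


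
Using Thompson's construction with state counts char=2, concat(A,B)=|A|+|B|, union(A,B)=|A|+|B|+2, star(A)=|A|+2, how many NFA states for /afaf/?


Syntax tree has 4 char leaf(s), 0 union(s), 0 star(s)
chars contribute 4×2 = 8; each union adds +2; each star adds +2
Total: 8 + 0 + 0 = 8 states


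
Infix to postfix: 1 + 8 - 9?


Left to right (same or higher precedence on left)
Postfix: 1 8 + 9 -


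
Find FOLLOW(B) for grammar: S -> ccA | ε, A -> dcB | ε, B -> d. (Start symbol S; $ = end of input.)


$ ∈ FOLLOW(S). For each A -> αBβ: add FIRST(β)\{ε} to FOLLOW(B); if β nullable, add FOLLOW(A).
FOLLOW(B) = {$}


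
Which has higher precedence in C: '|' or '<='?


'<=' is relational (level 7); '|' is bitwise OR (level 3)
Higher level binds tighter
'<=' has higher precedence than '|'


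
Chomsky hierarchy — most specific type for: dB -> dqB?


LHS has context (more than one symbol) and |LHS| ≤ |RHS|
Classification: Type 1 (Context-Sensitive)


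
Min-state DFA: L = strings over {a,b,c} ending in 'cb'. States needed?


Track the longest suffix of input matching a prefix of 'cb': 3 classes (prefixes of length 0..2)
Minimal DFA: 3 states


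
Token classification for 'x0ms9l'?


Pattern: letter/underscore followed by alphanumerics, not a keyword
Type: IDENTIFIER


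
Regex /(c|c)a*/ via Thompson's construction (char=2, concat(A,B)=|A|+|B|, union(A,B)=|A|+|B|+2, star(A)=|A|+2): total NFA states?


Syntax tree has 3 char leaf(s), 1 union(s), 1 star(s)
chars contribute 3×2 = 6; each union adds +2; each star adds +2
Total: 6 + 2 + 2 = 10 states


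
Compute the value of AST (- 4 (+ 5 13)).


Evaluate inner: (+ 5 13) = 18
Evaluate root: (- 4 18) = -14
Result: -14


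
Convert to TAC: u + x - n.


Break into single-operator statements:
t1 = u + x
t2 = t1 - n


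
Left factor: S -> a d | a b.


Common prefix: 'a'
Factored: S -> a S', S' -> d | b


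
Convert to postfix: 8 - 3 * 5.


* has higher precedence, evaluate 3*5 first
Postfix: 8 3 5 * -


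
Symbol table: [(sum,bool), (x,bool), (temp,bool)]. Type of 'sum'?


Lookup 'sum' → type bool


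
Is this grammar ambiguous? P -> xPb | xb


balanced x^n…b^n: each string has a unique parse
Unambiguous


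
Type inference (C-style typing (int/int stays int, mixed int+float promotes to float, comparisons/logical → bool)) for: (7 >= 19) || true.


Operand types: bool || bool
Rule: logical operators take bool operands and yield bool
Result type: bool


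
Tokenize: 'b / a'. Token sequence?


Scan left to right, longest-match per lexeme
Tokens: ID(b), OP(/), ID(a)


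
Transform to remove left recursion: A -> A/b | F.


Left-recursive alternatives: A/b; non-recursive: F
Introduce A': A -> FA', A' -> /bA' | ε


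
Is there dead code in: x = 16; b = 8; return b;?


x is assigned but never read
Dead: 'x = 16'


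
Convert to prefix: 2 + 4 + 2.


left-to-right (same/higher precedence on left): tree is (+ (+ 2 4) 2)
Prefix: + + 2 4 2


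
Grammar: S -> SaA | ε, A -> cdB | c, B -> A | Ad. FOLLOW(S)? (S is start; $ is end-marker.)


$ ∈ FOLLOW(S). For each A -> αBβ: add FIRST(β)\{ε} to FOLLOW(B); if β nullable, add FOLLOW(A).
FOLLOW(S) = {$, a}


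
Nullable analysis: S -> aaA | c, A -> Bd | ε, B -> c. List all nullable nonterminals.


A nonterminal is nullable iff some alternative derives ε (directly, or every symbol in it is nullable)
Nullable: {A}


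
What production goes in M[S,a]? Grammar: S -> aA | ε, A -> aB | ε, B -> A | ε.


For [S, a]: 'a' ∈ FIRST(aA)
Entry: S -> aA


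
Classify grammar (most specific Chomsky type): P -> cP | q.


Right-linear: every RHS is a terminal or a terminal followed by one nonterminal
Classification: Type 3 (Regular)


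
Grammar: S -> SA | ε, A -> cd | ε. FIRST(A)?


Per alternative of A: FIRST(cd) = {c}; FIRST(ε) = {ε}
FIRST(A) = {c, ε}


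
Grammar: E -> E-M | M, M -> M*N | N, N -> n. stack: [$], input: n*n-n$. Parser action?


no handle on stack; shift 'n'
Action: shift


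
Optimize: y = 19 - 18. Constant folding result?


19 - 18 = 1 at compile time
Optimized: y = 1


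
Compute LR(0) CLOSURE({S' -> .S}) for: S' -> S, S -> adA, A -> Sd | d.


Start: S' -> .S
For each item with dot before a nonterminal B, add B -> .γ for every B-production
Closure: [S' -> .S, S -> .adA]


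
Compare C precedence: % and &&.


'%' is multiplicative (level 10); '&&' is logical AND (level 2)
Higher level binds tighter
'%' has higher precedence than '&&'


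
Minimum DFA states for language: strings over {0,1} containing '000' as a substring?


KMP-style automaton: 3 progress states + 1 absorbing accept = 4
Minimal DFA: 4 states


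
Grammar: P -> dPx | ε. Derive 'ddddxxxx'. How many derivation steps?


Derivation: P => dPx => ddPxx => dddPxxx => ddddPxxxx => ddddxxxx
Steps: 5


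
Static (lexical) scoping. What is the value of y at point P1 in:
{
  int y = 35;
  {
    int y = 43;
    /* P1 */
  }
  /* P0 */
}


y declared in the same block as P1
y = 43


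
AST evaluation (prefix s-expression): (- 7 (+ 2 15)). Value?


Evaluate inner: (+ 2 15) = 17
Evaluate root: (- 7 17) = -10
Result: -10


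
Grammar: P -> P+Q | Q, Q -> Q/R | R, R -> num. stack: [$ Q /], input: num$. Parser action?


no handle; shift 'num'
Action: shift


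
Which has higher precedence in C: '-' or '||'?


'-' is additive (level 9); '||' is logical OR (level 1)
Higher level binds tighter
'-' has higher precedence than '||'


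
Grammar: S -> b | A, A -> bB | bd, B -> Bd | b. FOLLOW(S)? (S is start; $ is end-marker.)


$ ∈ FOLLOW(S). For each A -> αBβ: add FIRST(β)\{ε} to FOLLOW(B); if β nullable, add FOLLOW(A).
FOLLOW(S) = {$}


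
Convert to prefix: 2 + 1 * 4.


'*' binds tighter: tree is (+ 2 (* 1 4))
Prefix: + 2 * 1 4


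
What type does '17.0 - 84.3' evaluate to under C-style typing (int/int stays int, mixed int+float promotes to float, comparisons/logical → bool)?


Operand types: float - float
Rule: mixed int/float promotes to float; int/int stays int
Result type: float


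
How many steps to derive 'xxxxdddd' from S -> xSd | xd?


Derivation: S => xSd => xxSdd => xxxSddd => xxxxdddd
Steps: 4


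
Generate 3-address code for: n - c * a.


Break into single-operator statements:
t1 = c * a
t2 = n - t1


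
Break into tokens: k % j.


Scan left to right, longest-match per lexeme
Tokens: ID(k), OP(%), ID(j)


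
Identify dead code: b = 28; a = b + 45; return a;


b is read by a's definition; a is returned
No dead code


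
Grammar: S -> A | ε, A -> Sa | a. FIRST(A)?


Per alternative of A: FIRST(Sa) = {a}; FIRST(a) = {a}
FIRST(A) = {a}


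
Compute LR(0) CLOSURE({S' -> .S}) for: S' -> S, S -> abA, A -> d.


Start: S' -> .S
For each item with dot before a nonterminal B, add B -> .γ for every B-production
Closure: [S' -> .S, S -> .abA]


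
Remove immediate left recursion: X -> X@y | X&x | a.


Left-recursive alternatives: X@y, X&x; non-recursive: a
Introduce X': X -> aX', X' -> @yX' | &xX' | ε


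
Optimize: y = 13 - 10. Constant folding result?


13 - 10 = 3 at compile time
Optimized: y = 3


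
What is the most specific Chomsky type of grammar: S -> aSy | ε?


Single nonterminal LHS, but a^n y^n is not regular
Classification: Type 2 (Context-Free)


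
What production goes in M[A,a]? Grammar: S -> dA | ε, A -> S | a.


For [A, a]: 'a' ∈ FIRST(a)
Entry: A -> a


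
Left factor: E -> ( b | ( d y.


Common prefix: '('
Factored: E -> ( E', E' -> b | d y


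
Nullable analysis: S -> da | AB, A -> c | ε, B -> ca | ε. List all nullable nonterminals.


A nonterminal is nullable iff some alternative derives ε (directly, or every symbol in it is nullable)
Nullable: {A, B, S}


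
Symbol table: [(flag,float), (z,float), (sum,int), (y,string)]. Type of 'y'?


Lookup 'y' → type string


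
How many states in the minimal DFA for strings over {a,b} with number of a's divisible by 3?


Track (count of a) mod 3: states 0..2, accept at 0
Minimal DFA: 3 states


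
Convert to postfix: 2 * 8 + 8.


Left to right (same or higher precedence on left)
Postfix: 2 8 * 8 +


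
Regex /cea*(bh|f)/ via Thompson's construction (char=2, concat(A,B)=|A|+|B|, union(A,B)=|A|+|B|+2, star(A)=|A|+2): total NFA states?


Syntax tree has 6 char leaf(s), 1 union(s), 1 star(s)
chars contribute 6×2 = 12; each union adds +2; each star adds +2
Total: 12 + 2 + 2 = 16 states


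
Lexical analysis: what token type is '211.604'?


Pattern: digits with a decimal point
Type: FLOAT_LITERAL


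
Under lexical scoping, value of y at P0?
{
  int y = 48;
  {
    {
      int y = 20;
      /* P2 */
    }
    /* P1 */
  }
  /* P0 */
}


y declared in the same block as P0
y = 48


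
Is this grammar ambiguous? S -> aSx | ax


balanced a^n…x^n: each string has a unique parse
Unambiguous


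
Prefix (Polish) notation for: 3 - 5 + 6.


left-to-right (same/higher precedence on left): tree is (+ (- 3 5) 6)
Prefix: + - 3 5 6


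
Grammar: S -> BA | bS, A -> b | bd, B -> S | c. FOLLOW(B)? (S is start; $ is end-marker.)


$ ∈ FOLLOW(S). For each A -> αBβ: add FIRST(β)\{ε} to FOLLOW(B); if β nullable, add FOLLOW(A).
FOLLOW(B) = {b}


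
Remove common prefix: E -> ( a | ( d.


Common prefix: '('
Factored: E -> ( E', E' -> a | d


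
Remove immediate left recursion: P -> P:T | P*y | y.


Left-recursive alternatives: P:T, P*y; non-recursive: y
Introduce P': P -> yP', P' -> :TP' | *yP' | ε


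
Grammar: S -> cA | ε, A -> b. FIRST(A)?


Per alternative of A: FIRST(b) = {b}
FIRST(A) = {b}


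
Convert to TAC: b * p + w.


Break into single-operator statements:
t1 = b * p
t2 = t1 + w


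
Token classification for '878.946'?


Pattern: digits with a decimal point
Type: FLOAT_LITERAL


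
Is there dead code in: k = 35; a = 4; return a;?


k is assigned but never read
Dead: 'k = 35'


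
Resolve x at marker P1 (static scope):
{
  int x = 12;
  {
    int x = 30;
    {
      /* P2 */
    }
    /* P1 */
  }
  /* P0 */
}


x declared in the same block as P1
x = 30


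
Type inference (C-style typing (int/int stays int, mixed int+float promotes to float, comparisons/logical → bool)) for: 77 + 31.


Operand types: int + int
Rule: mixed int/float promotes to float; int/int stays int
Result type: int


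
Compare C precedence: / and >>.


'/' is multiplicative (level 10); '>>' is shift (level 8)
Higher level binds tighter
'/' has higher precedence than '>>'


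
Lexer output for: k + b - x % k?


Scan left to right, longest-match per lexeme
Tokens: ID(k), OP(+), ID(b), OP(-), ID(x), OP(%), ID(k)


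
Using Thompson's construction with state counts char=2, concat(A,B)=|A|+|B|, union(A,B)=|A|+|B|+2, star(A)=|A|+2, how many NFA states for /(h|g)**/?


Syntax tree has 2 char leaf(s), 1 union(s), 2 star(s)
chars contribute 2×2 = 4; each union adds +2; each star adds +2
Total: 4 + 2 + 4 = 10 states


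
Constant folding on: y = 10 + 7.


10 + 7 = 17 at compile time
Optimized: y = 17


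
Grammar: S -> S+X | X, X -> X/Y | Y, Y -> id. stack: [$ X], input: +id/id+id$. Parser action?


lookahead ∉ {/} so X won't extend; reduce S -> X
Action: reduce (S -> X)


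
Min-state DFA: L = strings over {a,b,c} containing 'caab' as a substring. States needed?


KMP-style automaton: 4 progress states + 1 absorbing accept = 5
Minimal DFA: 5 states


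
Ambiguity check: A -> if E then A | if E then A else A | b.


dangling else: 'if E then if E then b else b' parses two ways
Ambiguous


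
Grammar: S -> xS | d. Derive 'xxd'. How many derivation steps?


Derivation: S => xS => xxS => xxd
Steps: 3


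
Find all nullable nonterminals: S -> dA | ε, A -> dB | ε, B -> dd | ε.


A nonterminal is nullable iff some alternative derives ε (directly, or every symbol in it is nullable)
Nullable: {A, B, S}


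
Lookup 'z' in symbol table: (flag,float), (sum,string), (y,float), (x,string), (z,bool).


Lookup 'z' → type bool


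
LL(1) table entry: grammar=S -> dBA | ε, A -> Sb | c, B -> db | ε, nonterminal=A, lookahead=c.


For [A, c]: 'c' ∈ FIRST(c)
Entry: A -> c


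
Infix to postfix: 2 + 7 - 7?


Left to right (same or higher precedence on left)
Postfix: 2 7 + 7 -


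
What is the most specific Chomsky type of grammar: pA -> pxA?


LHS has context (more than one symbol) and |LHS| ≤ |RHS|
Classification: Type 1 (Context-Sensitive)


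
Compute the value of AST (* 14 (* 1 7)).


Evaluate inner: (* 1 7) = 7
Evaluate root: (* 14 7) = 98
Result: 98


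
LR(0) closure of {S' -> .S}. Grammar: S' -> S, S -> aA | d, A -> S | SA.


Start: S' -> .S
For each item with dot before a nonterminal B, add B -> .γ for every B-production
Closure: [S' -> .S, S -> .aA, S -> .d]


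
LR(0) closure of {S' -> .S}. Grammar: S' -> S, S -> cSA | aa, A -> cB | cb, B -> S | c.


Start: S' -> .S
For each item with dot before a nonterminal B, add B -> .γ for every B-production
Closure: [S' -> .S, S -> .cSA, S -> .aa]


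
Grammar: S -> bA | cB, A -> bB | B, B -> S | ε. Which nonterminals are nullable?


A nonterminal is nullable iff some alternative derives ε (directly, or every symbol in it is nullable)
Nullable: {A, B}


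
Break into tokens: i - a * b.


Scan left to right, longest-match per lexeme
Tokens: ID(i), OP(-), ID(a), OP(*), ID(b)


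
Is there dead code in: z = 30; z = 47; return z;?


first assignment to z is overwritten before any read
Dead: 'z = 30'


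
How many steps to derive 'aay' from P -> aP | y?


Derivation: P => aP => aaP => aay
Steps: 3


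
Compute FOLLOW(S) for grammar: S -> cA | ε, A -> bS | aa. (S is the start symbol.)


$ ∈ FOLLOW(S). For each A -> αBβ: add FIRST(β)\{ε} to FOLLOW(B); if β nullable, add FOLLOW(A).
FOLLOW(S) = {$}


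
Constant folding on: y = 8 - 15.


8 - 15 = -7 at compile time
Optimized: y = -7


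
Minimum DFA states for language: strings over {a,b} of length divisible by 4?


Track length mod 4: states 0..3, accept at 0
Minimal DFA: 4 states


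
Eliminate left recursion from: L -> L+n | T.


Left-recursive alternatives: L+n; non-recursive: T
Introduce L': L -> TL', L' -> +nL' | ε


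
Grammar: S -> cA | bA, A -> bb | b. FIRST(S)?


Per alternative of S: FIRST(cA) = {c}; FIRST(bA) = {b}
FIRST(S) = {b, c}


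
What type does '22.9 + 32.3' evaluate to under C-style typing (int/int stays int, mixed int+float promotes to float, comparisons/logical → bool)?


Operand types: float + float
Rule: mixed int/float promotes to float; int/int stays int
Result type: float


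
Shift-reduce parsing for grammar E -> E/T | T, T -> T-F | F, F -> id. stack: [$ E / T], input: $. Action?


handle 'E/T' on top; lookahead ∈ FOLLOW(E) = {/, $}
Action: reduce (E -> E/T)


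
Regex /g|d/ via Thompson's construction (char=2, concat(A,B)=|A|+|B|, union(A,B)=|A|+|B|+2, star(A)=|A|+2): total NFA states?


Syntax tree has 2 char leaf(s), 1 union(s), 0 star(s)
chars contribute 2×2 = 4; each union adds +2; each star adds +2
Total: 4 + 2 + 0 = 6 states


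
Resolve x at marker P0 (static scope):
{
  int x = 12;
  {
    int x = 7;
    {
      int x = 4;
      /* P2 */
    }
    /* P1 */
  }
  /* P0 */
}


x declared in the same block as P0
x = 12


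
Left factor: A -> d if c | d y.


Common prefix: 'd'
Factored: A -> d A', A' -> if c | y


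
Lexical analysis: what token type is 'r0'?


Pattern: letter/underscore followed by alphanumerics, not a keyword
Type: IDENTIFIER


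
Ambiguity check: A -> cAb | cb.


balanced c^n…b^n: each string has a unique parse
Unambiguous


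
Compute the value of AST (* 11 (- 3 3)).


Evaluate inner: (- 3 3) = 0
Evaluate root: (* 11 0) = 0
Result: 0


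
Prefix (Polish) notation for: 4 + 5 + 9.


left-to-right (same/higher precedence on left): tree is (+ (+ 4 5) 9)
Prefix: + + 4 5 9


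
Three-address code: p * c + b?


Break into single-operator statements:
t1 = p * c
t2 = t1 + b


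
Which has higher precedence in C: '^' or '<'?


'<' is relational (level 7); '^' is bitwise XOR (level 4)
Higher level binds tighter
'<' has higher precedence than '^'


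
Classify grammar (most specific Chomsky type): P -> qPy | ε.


Single nonterminal LHS, but q^n y^n is not regular
Classification: Type 2 (Context-Free)


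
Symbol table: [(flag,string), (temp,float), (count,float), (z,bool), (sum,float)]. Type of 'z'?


Lookup 'z' → type bool


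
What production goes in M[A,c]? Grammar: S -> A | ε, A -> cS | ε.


For [A, c]: 'c' ∈ FIRST(cS)
Entry: A -> cS


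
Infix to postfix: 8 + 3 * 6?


* has higher precedence, evaluate 3*6 first
Postfix: 8 3 6 * +


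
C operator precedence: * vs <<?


'*' is multiplicative (level 10); '<<' is shift (level 8)
Higher level binds tighter
'*' has higher precedence than '<<'


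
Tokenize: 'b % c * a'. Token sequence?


Scan left to right, longest-match per lexeme
Tokens: ID(b), OP(%), ID(c), OP(*), ID(a)


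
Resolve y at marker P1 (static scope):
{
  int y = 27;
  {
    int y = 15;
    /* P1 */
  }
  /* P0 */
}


y declared in the same block as P1
y = 15


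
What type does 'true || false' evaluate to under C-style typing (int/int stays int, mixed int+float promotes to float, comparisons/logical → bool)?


Operand types: bool || bool
Rule: logical operators take bool operands and yield bool
Result type: bool


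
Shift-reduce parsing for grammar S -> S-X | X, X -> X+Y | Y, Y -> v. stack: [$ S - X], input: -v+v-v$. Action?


handle 'S-X' on top; lookahead ∈ FOLLOW(S) = {-, $}
Action: reduce (S -> S-X)


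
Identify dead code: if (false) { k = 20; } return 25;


condition is constant false, so the whole block is unreachable
Dead: 'if (false) { k = 20; }'


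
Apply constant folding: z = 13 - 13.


13 - 13 = 0 at compile time
Optimized: z = 0


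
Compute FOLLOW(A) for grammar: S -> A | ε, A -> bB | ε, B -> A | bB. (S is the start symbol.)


$ ∈ FOLLOW(S). For each A -> αBβ: add FIRST(β)\{ε} to FOLLOW(B); if β nullable, add FOLLOW(A).
FOLLOW(A) = {$}


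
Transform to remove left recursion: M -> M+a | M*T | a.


Left-recursive alternatives: M+a, M*T; non-recursive: a
Introduce M': M -> aM', M' -> +aM' | *TM' | ε


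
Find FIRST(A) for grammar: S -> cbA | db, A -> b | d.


Per alternative of A: FIRST(b) = {b}; FIRST(d) = {d}
FIRST(A) = {b, d}


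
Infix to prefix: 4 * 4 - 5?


left-to-right (same/higher precedence on left): tree is (- (* 4 4) 5)
Prefix: - * 4 4 5


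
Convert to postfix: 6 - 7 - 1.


Left to right (same or higher precedence on left)
Postfix: 6 7 - 1 -


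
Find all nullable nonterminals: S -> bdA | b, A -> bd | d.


A nonterminal is nullable iff some alternative derives ε (directly, or every symbol in it is nullable)
Nullable: {}


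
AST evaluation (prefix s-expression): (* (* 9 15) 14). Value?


Evaluate inner: (* 9 15) = 135
Evaluate root: (* 135 14) = 1890
Result: 1890


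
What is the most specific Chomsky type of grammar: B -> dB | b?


Right-linear: every RHS is a terminal or a terminal followed by one nonterminal
Classification: Type 3 (Regular)


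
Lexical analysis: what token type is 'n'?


Pattern: letter/underscore followed by alphanumerics, not a keyword
Type: IDENTIFIER


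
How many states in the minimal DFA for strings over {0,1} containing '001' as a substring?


KMP-style automaton: 3 progress states + 1 absorbing accept = 4
Minimal DFA: 4 states


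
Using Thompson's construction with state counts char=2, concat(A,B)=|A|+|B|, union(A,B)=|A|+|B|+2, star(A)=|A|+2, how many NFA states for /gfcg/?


Syntax tree has 4 char leaf(s), 0 union(s), 0 star(s)
chars contribute 4×2 = 8; each union adds +2; each star adds +2
Total: 8 + 0 + 0 = 8 states


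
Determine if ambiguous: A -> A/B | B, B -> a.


precedence layered via separate nonterminal B: deterministic
Unambiguous


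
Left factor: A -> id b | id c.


Common prefix: 'id'
Factored: A -> id A', A' -> b | c


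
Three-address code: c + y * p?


Break into single-operator statements:
t1 = y * p
t2 = c + t1


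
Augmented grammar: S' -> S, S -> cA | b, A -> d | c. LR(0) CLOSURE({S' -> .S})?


Start: S' -> .S
For each item with dot before a nonterminal B, add B -> .γ for every B-production
Closure: [S' -> .S, S -> .cA, S -> .b]


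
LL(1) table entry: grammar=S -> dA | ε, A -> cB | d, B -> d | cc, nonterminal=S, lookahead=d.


For [S, d]: 'd' ∈ FIRST(dA)
Entry: S -> dA


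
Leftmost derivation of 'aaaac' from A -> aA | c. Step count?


Derivation: A => aA => aaA => aaaA => aaaaA => aaaac
Steps: 5


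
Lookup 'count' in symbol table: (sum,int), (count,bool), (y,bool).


Lookup 'count' → type bool


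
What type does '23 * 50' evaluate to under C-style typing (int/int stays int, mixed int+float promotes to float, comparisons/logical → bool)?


Operand types: int * int
Rule: mixed int/float promotes to float; int/int stays int
Result type: int


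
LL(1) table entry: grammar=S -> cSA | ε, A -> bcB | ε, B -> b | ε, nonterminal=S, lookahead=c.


For [S, c]: 'c' ∈ FIRST(cSA)
Entry: S -> cSA


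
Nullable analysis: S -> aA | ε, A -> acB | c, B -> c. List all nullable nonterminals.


A nonterminal is nullable iff some alternative derives ε (directly, or every symbol in it is nullable)
Nullable: {S}


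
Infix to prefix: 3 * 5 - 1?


left-to-right (same/higher precedence on left): tree is (- (* 3 5) 1)
Prefix: - * 3 5 1


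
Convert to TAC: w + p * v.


Break into single-operator statements:
t1 = p * v
t2 = w + t1


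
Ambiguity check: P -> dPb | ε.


balanced d^n…b^n: each string has a unique parse
Unambiguous


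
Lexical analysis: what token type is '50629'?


Pattern: digits only
Type: INTEGER_LITERAL


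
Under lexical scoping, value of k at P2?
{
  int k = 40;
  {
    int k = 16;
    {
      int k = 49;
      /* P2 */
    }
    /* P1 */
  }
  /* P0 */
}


k declared in the same block as P2
k = 49


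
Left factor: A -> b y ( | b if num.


Common prefix: 'b'
Factored: A -> b A', A' -> y ( | if num


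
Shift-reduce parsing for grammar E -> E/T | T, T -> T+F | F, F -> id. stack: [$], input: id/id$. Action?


no handle on stack; shift 'id'
Action: shift


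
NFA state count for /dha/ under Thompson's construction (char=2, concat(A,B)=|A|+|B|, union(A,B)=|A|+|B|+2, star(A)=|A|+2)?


Syntax tree has 3 char leaf(s), 0 union(s), 0 star(s)
chars contribute 3×2 = 6; each union adds +2; each star adds +2
Total: 6 + 0 + 0 = 6 states


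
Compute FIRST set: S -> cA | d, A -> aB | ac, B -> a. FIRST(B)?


Per alternative of B: FIRST(a) = {a}
FIRST(B) = {a}


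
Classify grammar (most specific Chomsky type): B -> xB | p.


Right-linear: every RHS is a terminal or a terminal followed by one nonterminal
Classification: Type 3 (Regular)


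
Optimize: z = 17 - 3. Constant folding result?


17 - 3 = 14 at compile time
Optimized: z = 14


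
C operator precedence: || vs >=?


'>=' is relational (level 7); '||' is logical OR (level 1)
Higher level binds tighter
'>=' has higher precedence than '||'


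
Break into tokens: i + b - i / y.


Scan left to right, longest-match per lexeme
Tokens: ID(i), OP(+), ID(b), OP(-), ID(i), OP(/), ID(y)


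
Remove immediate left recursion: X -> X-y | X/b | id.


Left-recursive alternatives: X-y, X/b; non-recursive: id
Introduce X': X -> idX', X' -> -yX' | /bX' | ε


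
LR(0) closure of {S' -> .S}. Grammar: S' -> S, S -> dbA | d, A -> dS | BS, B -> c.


Start: S' -> .S
For each item with dot before a nonterminal B, add B -> .γ for every B-production
Closure: [S' -> .S, S -> .dbA, S -> .d]


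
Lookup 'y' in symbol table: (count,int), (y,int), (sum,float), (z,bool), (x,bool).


Lookup 'y' → type int


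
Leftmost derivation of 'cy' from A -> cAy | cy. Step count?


Derivation: A => cy
Steps: 1


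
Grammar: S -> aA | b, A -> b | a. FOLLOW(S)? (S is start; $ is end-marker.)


$ ∈ FOLLOW(S). For each A -> αBβ: add FIRST(β)\{ε} to FOLLOW(B); if β nullable, add FOLLOW(A).
FOLLOW(S) = {$}


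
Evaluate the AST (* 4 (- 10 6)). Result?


Evaluate inner: (- 10 6) = 4
Evaluate root: (* 4 4) = 16
Result: 16


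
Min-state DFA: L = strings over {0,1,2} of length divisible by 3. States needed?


Track length mod 3: states 0..2, accept at 0
Minimal DFA: 3 states


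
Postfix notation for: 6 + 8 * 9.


* has higher precedence, evaluate 8*9 first
Postfix: 6 8 9 * +


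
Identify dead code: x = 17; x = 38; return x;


first assignment to x is overwritten before any read
Dead: 'x = 17'


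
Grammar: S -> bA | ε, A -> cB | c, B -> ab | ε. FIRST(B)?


Per alternative of B: FIRST(ab) = {a}; FIRST(ε) = {ε}
FIRST(B) = {a, ε}


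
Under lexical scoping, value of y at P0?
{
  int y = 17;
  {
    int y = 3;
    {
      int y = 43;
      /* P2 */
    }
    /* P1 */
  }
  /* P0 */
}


y declared in the same block as P0
y = 17


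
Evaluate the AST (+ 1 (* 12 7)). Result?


Evaluate inner: (* 12 7) = 84
Evaluate root: (+ 1 84) = 85
Result: 85


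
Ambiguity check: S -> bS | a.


right-linear, alternatives start with distinct terminals 'b' vs 'a': unique leftmost derivation
Unambiguous


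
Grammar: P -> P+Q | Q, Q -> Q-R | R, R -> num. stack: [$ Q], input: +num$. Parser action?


lookahead ∉ {-} so Q won't extend; reduce P -> Q
Action: reduce (P -> Q)


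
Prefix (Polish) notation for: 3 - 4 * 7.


'*' binds tighter: tree is (- 3 (* 4 7))
Prefix: - 3 * 4 7


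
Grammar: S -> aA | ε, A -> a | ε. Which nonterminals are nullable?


A nonterminal is nullable iff some alternative derives ε (directly, or every symbol in it is nullable)
Nullable: {A, S}
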